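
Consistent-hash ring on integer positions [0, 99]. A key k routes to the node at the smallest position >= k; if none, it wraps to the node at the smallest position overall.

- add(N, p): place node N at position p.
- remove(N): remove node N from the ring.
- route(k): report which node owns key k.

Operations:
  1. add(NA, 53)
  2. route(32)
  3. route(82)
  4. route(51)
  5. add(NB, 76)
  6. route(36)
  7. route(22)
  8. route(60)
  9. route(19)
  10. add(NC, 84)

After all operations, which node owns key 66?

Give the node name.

Answer: NB

Derivation:
Op 1: add NA@53 -> ring=[53:NA]
Op 2: route key 32: smallest pos >= 32 is 53 -> NA
Op 3: route key 82: none >= 82, wrap to smallest pos 53 -> NA
Op 4: route key 51: smallest pos >= 51 is 53 -> NA
Op 5: add NB@76 -> ring=[53:NA,76:NB]
Op 6: route key 36: smallest pos >= 36 is 53 -> NA
Op 7: route key 22: smallest pos >= 22 is 53 -> NA
Op 8: route key 60: smallest pos >= 60 is 76 -> NB
Op 9: route key 19: smallest pos >= 19 is 53 -> NA
Op 10: add NC@84 -> ring=[53:NA,76:NB,84:NC]
Final route key 66: smallest pos >= 66 is 76 -> NB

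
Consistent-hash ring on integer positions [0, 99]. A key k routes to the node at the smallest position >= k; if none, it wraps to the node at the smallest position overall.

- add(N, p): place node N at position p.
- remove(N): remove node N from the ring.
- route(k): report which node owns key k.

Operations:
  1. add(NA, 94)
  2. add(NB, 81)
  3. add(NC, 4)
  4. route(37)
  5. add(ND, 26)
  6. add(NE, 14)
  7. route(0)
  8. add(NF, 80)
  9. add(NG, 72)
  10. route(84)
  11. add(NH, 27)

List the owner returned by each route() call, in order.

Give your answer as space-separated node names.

Answer: NB NC NA

Derivation:
Op 1: add NA@94 -> ring=[94:NA]
Op 2: add NB@81 -> ring=[81:NB,94:NA]
Op 3: add NC@4 -> ring=[4:NC,81:NB,94:NA]
Op 4: route key 37: smallest pos >= 37 is 81 -> NB
Op 5: add ND@26 -> ring=[4:NC,26:ND,81:NB,94:NA]
Op 6: add NE@14 -> ring=[4:NC,14:NE,26:ND,81:NB,94:NA]
Op 7: route key 0: smallest pos >= 0 is 4 -> NC
Op 8: add NF@80 -> ring=[4:NC,14:NE,26:ND,80:NF,81:NB,94:NA]
Op 9: add NG@72 -> ring=[4:NC,14:NE,26:ND,72:NG,80:NF,81:NB,94:NA]
Op 10: route key 84: smallest pos >= 84 is 94 -> NA
Op 11: add NH@27 -> ring=[4:NC,14:NE,26:ND,27:NH,72:NG,80:NF,81:NB,94:NA]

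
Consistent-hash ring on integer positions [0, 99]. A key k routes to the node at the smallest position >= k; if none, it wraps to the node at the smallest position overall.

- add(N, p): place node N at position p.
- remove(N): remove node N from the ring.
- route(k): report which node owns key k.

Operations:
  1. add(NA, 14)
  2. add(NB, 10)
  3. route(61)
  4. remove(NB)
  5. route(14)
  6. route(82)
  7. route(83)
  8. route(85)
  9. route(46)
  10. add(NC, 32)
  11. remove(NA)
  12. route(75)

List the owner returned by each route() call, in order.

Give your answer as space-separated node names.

Op 1: add NA@14 -> ring=[14:NA]
Op 2: add NB@10 -> ring=[10:NB,14:NA]
Op 3: route key 61: none >= 61, wrap to smallest pos 10 -> NB
Op 4: remove NB -> ring=[14:NA]
Op 5: route key 14: smallest pos >= 14 is 14 -> NA
Op 6: route key 82: none >= 82, wrap to smallest pos 14 -> NA
Op 7: route key 83: none >= 83, wrap to smallest pos 14 -> NA
Op 8: route key 85: none >= 85, wrap to smallest pos 14 -> NA
Op 9: route key 46: none >= 46, wrap to smallest pos 14 -> NA
Op 10: add NC@32 -> ring=[14:NA,32:NC]
Op 11: remove NA -> ring=[32:NC]
Op 12: route key 75: none >= 75, wrap to smallest pos 32 -> NC

Answer: NB NA NA NA NA NA NC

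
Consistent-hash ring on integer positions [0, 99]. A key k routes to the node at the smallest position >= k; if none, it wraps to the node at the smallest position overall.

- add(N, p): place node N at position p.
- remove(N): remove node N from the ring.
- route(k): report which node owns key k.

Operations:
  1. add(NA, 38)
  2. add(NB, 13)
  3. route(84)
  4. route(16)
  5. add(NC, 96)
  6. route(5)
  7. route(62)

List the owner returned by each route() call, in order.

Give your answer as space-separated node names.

Answer: NB NA NB NC

Derivation:
Op 1: add NA@38 -> ring=[38:NA]
Op 2: add NB@13 -> ring=[13:NB,38:NA]
Op 3: route key 84: none >= 84, wrap to smallest pos 13 -> NB
Op 4: route key 16: smallest pos >= 16 is 38 -> NA
Op 5: add NC@96 -> ring=[13:NB,38:NA,96:NC]
Op 6: route key 5: smallest pos >= 5 is 13 -> NB
Op 7: route key 62: smallest pos >= 62 is 96 -> NC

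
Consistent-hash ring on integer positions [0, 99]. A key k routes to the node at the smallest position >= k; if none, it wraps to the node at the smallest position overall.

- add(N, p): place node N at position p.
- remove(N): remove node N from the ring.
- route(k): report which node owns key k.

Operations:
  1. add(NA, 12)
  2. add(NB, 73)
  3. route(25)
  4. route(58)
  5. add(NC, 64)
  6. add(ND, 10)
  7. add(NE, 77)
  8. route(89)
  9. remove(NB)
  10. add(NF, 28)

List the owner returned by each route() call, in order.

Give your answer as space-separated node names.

Answer: NB NB ND

Derivation:
Op 1: add NA@12 -> ring=[12:NA]
Op 2: add NB@73 -> ring=[12:NA,73:NB]
Op 3: route key 25: smallest pos >= 25 is 73 -> NB
Op 4: route key 58: smallest pos >= 58 is 73 -> NB
Op 5: add NC@64 -> ring=[12:NA,64:NC,73:NB]
Op 6: add ND@10 -> ring=[10:ND,12:NA,64:NC,73:NB]
Op 7: add NE@77 -> ring=[10:ND,12:NA,64:NC,73:NB,77:NE]
Op 8: route key 89: none >= 89, wrap to smallest pos 10 -> ND
Op 9: remove NB -> ring=[10:ND,12:NA,64:NC,77:NE]
Op 10: add NF@28 -> ring=[10:ND,12:NA,28:NF,64:NC,77:NE]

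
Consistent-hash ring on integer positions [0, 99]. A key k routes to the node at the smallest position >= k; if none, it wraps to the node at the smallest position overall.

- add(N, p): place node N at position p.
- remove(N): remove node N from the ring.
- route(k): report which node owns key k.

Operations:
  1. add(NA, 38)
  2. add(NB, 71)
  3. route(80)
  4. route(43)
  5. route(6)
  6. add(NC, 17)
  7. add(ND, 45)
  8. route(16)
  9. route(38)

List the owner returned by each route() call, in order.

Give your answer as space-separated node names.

Answer: NA NB NA NC NA

Derivation:
Op 1: add NA@38 -> ring=[38:NA]
Op 2: add NB@71 -> ring=[38:NA,71:NB]
Op 3: route key 80: none >= 80, wrap to smallest pos 38 -> NA
Op 4: route key 43: smallest pos >= 43 is 71 -> NB
Op 5: route key 6: smallest pos >= 6 is 38 -> NA
Op 6: add NC@17 -> ring=[17:NC,38:NA,71:NB]
Op 7: add ND@45 -> ring=[17:NC,38:NA,45:ND,71:NB]
Op 8: route key 16: smallest pos >= 16 is 17 -> NC
Op 9: route key 38: smallest pos >= 38 is 38 -> NA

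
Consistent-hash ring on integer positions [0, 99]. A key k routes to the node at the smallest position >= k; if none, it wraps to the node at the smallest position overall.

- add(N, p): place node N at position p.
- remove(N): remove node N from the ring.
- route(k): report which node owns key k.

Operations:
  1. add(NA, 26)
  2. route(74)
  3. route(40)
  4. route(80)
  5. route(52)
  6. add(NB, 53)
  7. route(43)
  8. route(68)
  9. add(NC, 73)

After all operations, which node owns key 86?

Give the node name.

Answer: NA

Derivation:
Op 1: add NA@26 -> ring=[26:NA]
Op 2: route key 74: none >= 74, wrap to smallest pos 26 -> NA
Op 3: route key 40: none >= 40, wrap to smallest pos 26 -> NA
Op 4: route key 80: none >= 80, wrap to smallest pos 26 -> NA
Op 5: route key 52: none >= 52, wrap to smallest pos 26 -> NA
Op 6: add NB@53 -> ring=[26:NA,53:NB]
Op 7: route key 43: smallest pos >= 43 is 53 -> NB
Op 8: route key 68: none >= 68, wrap to smallest pos 26 -> NA
Op 9: add NC@73 -> ring=[26:NA,53:NB,73:NC]
Final route key 86: none >= 86, wrap to smallest pos 26 -> NA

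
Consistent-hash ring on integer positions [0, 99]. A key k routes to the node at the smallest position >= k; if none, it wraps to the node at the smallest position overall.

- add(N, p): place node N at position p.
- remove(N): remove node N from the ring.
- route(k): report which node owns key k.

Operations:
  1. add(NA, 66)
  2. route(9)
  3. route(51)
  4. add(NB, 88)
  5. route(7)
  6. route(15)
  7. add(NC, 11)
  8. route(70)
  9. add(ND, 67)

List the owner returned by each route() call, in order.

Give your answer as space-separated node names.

Op 1: add NA@66 -> ring=[66:NA]
Op 2: route key 9: smallest pos >= 9 is 66 -> NA
Op 3: route key 51: smallest pos >= 51 is 66 -> NA
Op 4: add NB@88 -> ring=[66:NA,88:NB]
Op 5: route key 7: smallest pos >= 7 is 66 -> NA
Op 6: route key 15: smallest pos >= 15 is 66 -> NA
Op 7: add NC@11 -> ring=[11:NC,66:NA,88:NB]
Op 8: route key 70: smallest pos >= 70 is 88 -> NB
Op 9: add ND@67 -> ring=[11:NC,66:NA,67:ND,88:NB]

Answer: NA NA NA NA NB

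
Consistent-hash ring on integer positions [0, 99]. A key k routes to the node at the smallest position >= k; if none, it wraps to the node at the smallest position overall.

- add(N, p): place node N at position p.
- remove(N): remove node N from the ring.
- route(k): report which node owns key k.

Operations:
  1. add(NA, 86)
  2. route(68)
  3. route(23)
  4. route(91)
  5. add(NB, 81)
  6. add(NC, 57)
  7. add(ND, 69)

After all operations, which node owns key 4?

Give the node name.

Answer: NC

Derivation:
Op 1: add NA@86 -> ring=[86:NA]
Op 2: route key 68: smallest pos >= 68 is 86 -> NA
Op 3: route key 23: smallest pos >= 23 is 86 -> NA
Op 4: route key 91: none >= 91, wrap to smallest pos 86 -> NA
Op 5: add NB@81 -> ring=[81:NB,86:NA]
Op 6: add NC@57 -> ring=[57:NC,81:NB,86:NA]
Op 7: add ND@69 -> ring=[57:NC,69:ND,81:NB,86:NA]
Final route key 4: smallest pos >= 4 is 57 -> NC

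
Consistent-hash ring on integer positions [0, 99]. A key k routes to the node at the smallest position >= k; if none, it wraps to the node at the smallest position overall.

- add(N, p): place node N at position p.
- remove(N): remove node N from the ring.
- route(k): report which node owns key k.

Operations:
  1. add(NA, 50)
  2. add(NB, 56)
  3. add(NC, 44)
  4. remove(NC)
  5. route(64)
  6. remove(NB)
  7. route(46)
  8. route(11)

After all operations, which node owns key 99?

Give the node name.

Op 1: add NA@50 -> ring=[50:NA]
Op 2: add NB@56 -> ring=[50:NA,56:NB]
Op 3: add NC@44 -> ring=[44:NC,50:NA,56:NB]
Op 4: remove NC -> ring=[50:NA,56:NB]
Op 5: route key 64: none >= 64, wrap to smallest pos 50 -> NA
Op 6: remove NB -> ring=[50:NA]
Op 7: route key 46: smallest pos >= 46 is 50 -> NA
Op 8: route key 11: smallest pos >= 11 is 50 -> NA
Final route key 99: none >= 99, wrap to smallest pos 50 -> NA

Answer: NA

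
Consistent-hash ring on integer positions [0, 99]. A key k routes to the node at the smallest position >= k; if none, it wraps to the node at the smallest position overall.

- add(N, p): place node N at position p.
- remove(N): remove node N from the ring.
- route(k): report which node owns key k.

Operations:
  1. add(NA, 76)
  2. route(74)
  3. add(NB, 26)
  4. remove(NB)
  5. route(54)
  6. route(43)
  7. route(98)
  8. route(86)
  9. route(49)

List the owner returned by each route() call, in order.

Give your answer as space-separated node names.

Answer: NA NA NA NA NA NA

Derivation:
Op 1: add NA@76 -> ring=[76:NA]
Op 2: route key 74: smallest pos >= 74 is 76 -> NA
Op 3: add NB@26 -> ring=[26:NB,76:NA]
Op 4: remove NB -> ring=[76:NA]
Op 5: route key 54: smallest pos >= 54 is 76 -> NA
Op 6: route key 43: smallest pos >= 43 is 76 -> NA
Op 7: route key 98: none >= 98, wrap to smallest pos 76 -> NA
Op 8: route key 86: none >= 86, wrap to smallest pos 76 -> NA
Op 9: route key 49: smallest pos >= 49 is 76 -> NA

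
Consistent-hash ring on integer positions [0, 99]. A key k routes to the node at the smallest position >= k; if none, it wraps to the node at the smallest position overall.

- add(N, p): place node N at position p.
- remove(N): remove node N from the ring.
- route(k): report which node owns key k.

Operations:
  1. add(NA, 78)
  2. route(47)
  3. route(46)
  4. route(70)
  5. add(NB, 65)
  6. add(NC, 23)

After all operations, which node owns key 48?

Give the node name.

Op 1: add NA@78 -> ring=[78:NA]
Op 2: route key 47: smallest pos >= 47 is 78 -> NA
Op 3: route key 46: smallest pos >= 46 is 78 -> NA
Op 4: route key 70: smallest pos >= 70 is 78 -> NA
Op 5: add NB@65 -> ring=[65:NB,78:NA]
Op 6: add NC@23 -> ring=[23:NC,65:NB,78:NA]
Final route key 48: smallest pos >= 48 is 65 -> NB

Answer: NB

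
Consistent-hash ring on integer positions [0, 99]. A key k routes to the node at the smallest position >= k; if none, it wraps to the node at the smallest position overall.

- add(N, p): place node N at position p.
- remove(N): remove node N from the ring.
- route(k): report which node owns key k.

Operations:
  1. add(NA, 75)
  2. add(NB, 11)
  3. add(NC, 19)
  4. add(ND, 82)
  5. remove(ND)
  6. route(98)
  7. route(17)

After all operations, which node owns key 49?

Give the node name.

Answer: NA

Derivation:
Op 1: add NA@75 -> ring=[75:NA]
Op 2: add NB@11 -> ring=[11:NB,75:NA]
Op 3: add NC@19 -> ring=[11:NB,19:NC,75:NA]
Op 4: add ND@82 -> ring=[11:NB,19:NC,75:NA,82:ND]
Op 5: remove ND -> ring=[11:NB,19:NC,75:NA]
Op 6: route key 98: none >= 98, wrap to smallest pos 11 -> NB
Op 7: route key 17: smallest pos >= 17 is 19 -> NC
Final route key 49: smallest pos >= 49 is 75 -> NA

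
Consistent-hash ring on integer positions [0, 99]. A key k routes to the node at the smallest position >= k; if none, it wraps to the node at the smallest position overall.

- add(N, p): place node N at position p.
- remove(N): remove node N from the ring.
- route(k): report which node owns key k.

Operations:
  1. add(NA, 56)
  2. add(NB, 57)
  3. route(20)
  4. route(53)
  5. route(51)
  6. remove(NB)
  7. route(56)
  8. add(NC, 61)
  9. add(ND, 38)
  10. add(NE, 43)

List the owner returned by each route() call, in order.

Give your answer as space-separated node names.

Op 1: add NA@56 -> ring=[56:NA]
Op 2: add NB@57 -> ring=[56:NA,57:NB]
Op 3: route key 20: smallest pos >= 20 is 56 -> NA
Op 4: route key 53: smallest pos >= 53 is 56 -> NA
Op 5: route key 51: smallest pos >= 51 is 56 -> NA
Op 6: remove NB -> ring=[56:NA]
Op 7: route key 56: smallest pos >= 56 is 56 -> NA
Op 8: add NC@61 -> ring=[56:NA,61:NC]
Op 9: add ND@38 -> ring=[38:ND,56:NA,61:NC]
Op 10: add NE@43 -> ring=[38:ND,43:NE,56:NA,61:NC]

Answer: NA NA NA NA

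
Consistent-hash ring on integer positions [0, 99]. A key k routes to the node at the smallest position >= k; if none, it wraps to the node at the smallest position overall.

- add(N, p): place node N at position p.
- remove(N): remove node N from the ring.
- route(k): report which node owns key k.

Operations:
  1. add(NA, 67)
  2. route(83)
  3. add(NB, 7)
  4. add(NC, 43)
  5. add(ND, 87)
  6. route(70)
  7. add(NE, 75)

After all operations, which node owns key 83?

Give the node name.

Op 1: add NA@67 -> ring=[67:NA]
Op 2: route key 83: none >= 83, wrap to smallest pos 67 -> NA
Op 3: add NB@7 -> ring=[7:NB,67:NA]
Op 4: add NC@43 -> ring=[7:NB,43:NC,67:NA]
Op 5: add ND@87 -> ring=[7:NB,43:NC,67:NA,87:ND]
Op 6: route key 70: smallest pos >= 70 is 87 -> ND
Op 7: add NE@75 -> ring=[7:NB,43:NC,67:NA,75:NE,87:ND]
Final route key 83: smallest pos >= 83 is 87 -> ND

Answer: ND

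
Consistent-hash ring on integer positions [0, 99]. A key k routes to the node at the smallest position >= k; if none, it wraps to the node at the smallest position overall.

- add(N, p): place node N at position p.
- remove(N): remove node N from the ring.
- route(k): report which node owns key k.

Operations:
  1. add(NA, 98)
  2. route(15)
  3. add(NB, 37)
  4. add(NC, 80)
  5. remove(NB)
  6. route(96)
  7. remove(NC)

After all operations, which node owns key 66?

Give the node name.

Answer: NA

Derivation:
Op 1: add NA@98 -> ring=[98:NA]
Op 2: route key 15: smallest pos >= 15 is 98 -> NA
Op 3: add NB@37 -> ring=[37:NB,98:NA]
Op 4: add NC@80 -> ring=[37:NB,80:NC,98:NA]
Op 5: remove NB -> ring=[80:NC,98:NA]
Op 6: route key 96: smallest pos >= 96 is 98 -> NA
Op 7: remove NC -> ring=[98:NA]
Final route key 66: smallest pos >= 66 is 98 -> NA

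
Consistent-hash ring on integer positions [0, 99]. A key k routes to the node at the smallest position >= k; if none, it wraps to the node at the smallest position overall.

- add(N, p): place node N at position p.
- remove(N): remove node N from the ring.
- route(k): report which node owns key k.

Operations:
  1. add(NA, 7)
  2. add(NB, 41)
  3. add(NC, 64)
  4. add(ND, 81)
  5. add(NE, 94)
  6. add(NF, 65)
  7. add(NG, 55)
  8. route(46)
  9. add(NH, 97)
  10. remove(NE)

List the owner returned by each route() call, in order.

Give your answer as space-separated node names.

Answer: NG

Derivation:
Op 1: add NA@7 -> ring=[7:NA]
Op 2: add NB@41 -> ring=[7:NA,41:NB]
Op 3: add NC@64 -> ring=[7:NA,41:NB,64:NC]
Op 4: add ND@81 -> ring=[7:NA,41:NB,64:NC,81:ND]
Op 5: add NE@94 -> ring=[7:NA,41:NB,64:NC,81:ND,94:NE]
Op 6: add NF@65 -> ring=[7:NA,41:NB,64:NC,65:NF,81:ND,94:NE]
Op 7: add NG@55 -> ring=[7:NA,41:NB,55:NG,64:NC,65:NF,81:ND,94:NE]
Op 8: route key 46: smallest pos >= 46 is 55 -> NG
Op 9: add NH@97 -> ring=[7:NA,41:NB,55:NG,64:NC,65:NF,81:ND,94:NE,97:NH]
Op 10: remove NE -> ring=[7:NA,41:NB,55:NG,64:NC,65:NF,81:ND,97:NH]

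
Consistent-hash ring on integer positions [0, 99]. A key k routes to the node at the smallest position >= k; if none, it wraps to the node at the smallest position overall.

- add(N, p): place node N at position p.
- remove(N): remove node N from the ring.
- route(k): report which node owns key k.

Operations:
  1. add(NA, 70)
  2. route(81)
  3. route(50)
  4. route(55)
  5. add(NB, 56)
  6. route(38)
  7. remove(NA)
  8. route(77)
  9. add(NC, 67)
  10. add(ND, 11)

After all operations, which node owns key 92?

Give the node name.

Op 1: add NA@70 -> ring=[70:NA]
Op 2: route key 81: none >= 81, wrap to smallest pos 70 -> NA
Op 3: route key 50: smallest pos >= 50 is 70 -> NA
Op 4: route key 55: smallest pos >= 55 is 70 -> NA
Op 5: add NB@56 -> ring=[56:NB,70:NA]
Op 6: route key 38: smallest pos >= 38 is 56 -> NB
Op 7: remove NA -> ring=[56:NB]
Op 8: route key 77: none >= 77, wrap to smallest pos 56 -> NB
Op 9: add NC@67 -> ring=[56:NB,67:NC]
Op 10: add ND@11 -> ring=[11:ND,56:NB,67:NC]
Final route key 92: none >= 92, wrap to smallest pos 11 -> ND

Answer: ND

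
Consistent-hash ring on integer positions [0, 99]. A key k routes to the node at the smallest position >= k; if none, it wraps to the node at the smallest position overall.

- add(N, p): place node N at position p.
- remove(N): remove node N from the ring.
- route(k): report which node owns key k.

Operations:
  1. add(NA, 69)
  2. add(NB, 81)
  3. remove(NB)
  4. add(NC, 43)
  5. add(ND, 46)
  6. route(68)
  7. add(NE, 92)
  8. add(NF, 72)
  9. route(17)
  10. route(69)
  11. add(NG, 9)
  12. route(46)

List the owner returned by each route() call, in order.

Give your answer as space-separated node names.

Answer: NA NC NA ND

Derivation:
Op 1: add NA@69 -> ring=[69:NA]
Op 2: add NB@81 -> ring=[69:NA,81:NB]
Op 3: remove NB -> ring=[69:NA]
Op 4: add NC@43 -> ring=[43:NC,69:NA]
Op 5: add ND@46 -> ring=[43:NC,46:ND,69:NA]
Op 6: route key 68: smallest pos >= 68 is 69 -> NA
Op 7: add NE@92 -> ring=[43:NC,46:ND,69:NA,92:NE]
Op 8: add NF@72 -> ring=[43:NC,46:ND,69:NA,72:NF,92:NE]
Op 9: route key 17: smallest pos >= 17 is 43 -> NC
Op 10: route key 69: smallest pos >= 69 is 69 -> NA
Op 11: add NG@9 -> ring=[9:NG,43:NC,46:ND,69:NA,72:NF,92:NE]
Op 12: route key 46: smallest pos >= 46 is 46 -> ND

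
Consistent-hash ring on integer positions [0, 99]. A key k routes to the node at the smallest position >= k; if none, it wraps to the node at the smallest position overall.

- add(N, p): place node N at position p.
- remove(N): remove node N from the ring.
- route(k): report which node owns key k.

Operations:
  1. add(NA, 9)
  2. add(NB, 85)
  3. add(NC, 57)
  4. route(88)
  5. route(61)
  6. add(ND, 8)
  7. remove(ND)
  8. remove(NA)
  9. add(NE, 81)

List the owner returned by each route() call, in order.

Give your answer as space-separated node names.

Op 1: add NA@9 -> ring=[9:NA]
Op 2: add NB@85 -> ring=[9:NA,85:NB]
Op 3: add NC@57 -> ring=[9:NA,57:NC,85:NB]
Op 4: route key 88: none >= 88, wrap to smallest pos 9 -> NA
Op 5: route key 61: smallest pos >= 61 is 85 -> NB
Op 6: add ND@8 -> ring=[8:ND,9:NA,57:NC,85:NB]
Op 7: remove ND -> ring=[9:NA,57:NC,85:NB]
Op 8: remove NA -> ring=[57:NC,85:NB]
Op 9: add NE@81 -> ring=[57:NC,81:NE,85:NB]

Answer: NA NB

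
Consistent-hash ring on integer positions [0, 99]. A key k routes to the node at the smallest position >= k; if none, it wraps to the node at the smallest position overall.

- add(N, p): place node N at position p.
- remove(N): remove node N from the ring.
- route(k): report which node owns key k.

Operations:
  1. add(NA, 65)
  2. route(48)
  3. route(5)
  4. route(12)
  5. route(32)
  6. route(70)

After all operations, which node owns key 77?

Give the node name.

Op 1: add NA@65 -> ring=[65:NA]
Op 2: route key 48: smallest pos >= 48 is 65 -> NA
Op 3: route key 5: smallest pos >= 5 is 65 -> NA
Op 4: route key 12: smallest pos >= 12 is 65 -> NA
Op 5: route key 32: smallest pos >= 32 is 65 -> NA
Op 6: route key 70: none >= 70, wrap to smallest pos 65 -> NA
Final route key 77: none >= 77, wrap to smallest pos 65 -> NA

Answer: NA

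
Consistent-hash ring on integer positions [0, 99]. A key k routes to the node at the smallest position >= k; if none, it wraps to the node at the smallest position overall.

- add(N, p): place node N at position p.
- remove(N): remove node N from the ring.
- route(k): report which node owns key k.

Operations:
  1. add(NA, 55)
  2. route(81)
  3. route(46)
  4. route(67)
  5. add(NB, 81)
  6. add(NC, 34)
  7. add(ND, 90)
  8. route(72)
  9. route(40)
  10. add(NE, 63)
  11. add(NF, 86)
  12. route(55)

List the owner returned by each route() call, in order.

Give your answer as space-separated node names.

Answer: NA NA NA NB NA NA

Derivation:
Op 1: add NA@55 -> ring=[55:NA]
Op 2: route key 81: none >= 81, wrap to smallest pos 55 -> NA
Op 3: route key 46: smallest pos >= 46 is 55 -> NA
Op 4: route key 67: none >= 67, wrap to smallest pos 55 -> NA
Op 5: add NB@81 -> ring=[55:NA,81:NB]
Op 6: add NC@34 -> ring=[34:NC,55:NA,81:NB]
Op 7: add ND@90 -> ring=[34:NC,55:NA,81:NB,90:ND]
Op 8: route key 72: smallest pos >= 72 is 81 -> NB
Op 9: route key 40: smallest pos >= 40 is 55 -> NA
Op 10: add NE@63 -> ring=[34:NC,55:NA,63:NE,81:NB,90:ND]
Op 11: add NF@86 -> ring=[34:NC,55:NA,63:NE,81:NB,86:NF,90:ND]
Op 12: route key 55: smallest pos >= 55 is 55 -> NA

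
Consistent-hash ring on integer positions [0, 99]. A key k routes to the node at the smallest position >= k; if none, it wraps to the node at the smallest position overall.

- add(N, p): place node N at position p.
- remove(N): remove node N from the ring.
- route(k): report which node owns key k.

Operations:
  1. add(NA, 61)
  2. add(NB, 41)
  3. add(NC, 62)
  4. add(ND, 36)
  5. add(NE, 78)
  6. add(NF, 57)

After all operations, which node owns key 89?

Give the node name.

Op 1: add NA@61 -> ring=[61:NA]
Op 2: add NB@41 -> ring=[41:NB,61:NA]
Op 3: add NC@62 -> ring=[41:NB,61:NA,62:NC]
Op 4: add ND@36 -> ring=[36:ND,41:NB,61:NA,62:NC]
Op 5: add NE@78 -> ring=[36:ND,41:NB,61:NA,62:NC,78:NE]
Op 6: add NF@57 -> ring=[36:ND,41:NB,57:NF,61:NA,62:NC,78:NE]
Final route key 89: none >= 89, wrap to smallest pos 36 -> ND

Answer: ND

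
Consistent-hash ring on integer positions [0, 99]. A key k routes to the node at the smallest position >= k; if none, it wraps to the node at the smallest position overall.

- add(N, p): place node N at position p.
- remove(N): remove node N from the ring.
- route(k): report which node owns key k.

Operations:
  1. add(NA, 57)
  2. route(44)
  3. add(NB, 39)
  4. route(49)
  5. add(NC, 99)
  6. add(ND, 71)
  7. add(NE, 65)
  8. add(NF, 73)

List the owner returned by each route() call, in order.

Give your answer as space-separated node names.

Op 1: add NA@57 -> ring=[57:NA]
Op 2: route key 44: smallest pos >= 44 is 57 -> NA
Op 3: add NB@39 -> ring=[39:NB,57:NA]
Op 4: route key 49: smallest pos >= 49 is 57 -> NA
Op 5: add NC@99 -> ring=[39:NB,57:NA,99:NC]
Op 6: add ND@71 -> ring=[39:NB,57:NA,71:ND,99:NC]
Op 7: add NE@65 -> ring=[39:NB,57:NA,65:NE,71:ND,99:NC]
Op 8: add NF@73 -> ring=[39:NB,57:NA,65:NE,71:ND,73:NF,99:NC]

Answer: NA NA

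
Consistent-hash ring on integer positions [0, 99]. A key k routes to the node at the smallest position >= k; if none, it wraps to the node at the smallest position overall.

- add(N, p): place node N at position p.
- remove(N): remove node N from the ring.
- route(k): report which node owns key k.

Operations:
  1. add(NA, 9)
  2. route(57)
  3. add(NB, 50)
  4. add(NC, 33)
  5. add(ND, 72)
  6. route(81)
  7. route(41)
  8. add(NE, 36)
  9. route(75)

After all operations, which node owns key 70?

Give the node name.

Answer: ND

Derivation:
Op 1: add NA@9 -> ring=[9:NA]
Op 2: route key 57: none >= 57, wrap to smallest pos 9 -> NA
Op 3: add NB@50 -> ring=[9:NA,50:NB]
Op 4: add NC@33 -> ring=[9:NA,33:NC,50:NB]
Op 5: add ND@72 -> ring=[9:NA,33:NC,50:NB,72:ND]
Op 6: route key 81: none >= 81, wrap to smallest pos 9 -> NA
Op 7: route key 41: smallest pos >= 41 is 50 -> NB
Op 8: add NE@36 -> ring=[9:NA,33:NC,36:NE,50:NB,72:ND]
Op 9: route key 75: none >= 75, wrap to smallest pos 9 -> NA
Final route key 70: smallest pos >= 70 is 72 -> ND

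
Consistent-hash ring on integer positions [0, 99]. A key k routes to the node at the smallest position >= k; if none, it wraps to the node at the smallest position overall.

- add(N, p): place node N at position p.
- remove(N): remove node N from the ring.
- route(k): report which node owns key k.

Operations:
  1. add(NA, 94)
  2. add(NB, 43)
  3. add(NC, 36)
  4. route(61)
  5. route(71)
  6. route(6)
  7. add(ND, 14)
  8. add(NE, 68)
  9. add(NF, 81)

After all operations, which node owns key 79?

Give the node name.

Answer: NF

Derivation:
Op 1: add NA@94 -> ring=[94:NA]
Op 2: add NB@43 -> ring=[43:NB,94:NA]
Op 3: add NC@36 -> ring=[36:NC,43:NB,94:NA]
Op 4: route key 61: smallest pos >= 61 is 94 -> NA
Op 5: route key 71: smallest pos >= 71 is 94 -> NA
Op 6: route key 6: smallest pos >= 6 is 36 -> NC
Op 7: add ND@14 -> ring=[14:ND,36:NC,43:NB,94:NA]
Op 8: add NE@68 -> ring=[14:ND,36:NC,43:NB,68:NE,94:NA]
Op 9: add NF@81 -> ring=[14:ND,36:NC,43:NB,68:NE,81:NF,94:NA]
Final route key 79: smallest pos >= 79 is 81 -> NF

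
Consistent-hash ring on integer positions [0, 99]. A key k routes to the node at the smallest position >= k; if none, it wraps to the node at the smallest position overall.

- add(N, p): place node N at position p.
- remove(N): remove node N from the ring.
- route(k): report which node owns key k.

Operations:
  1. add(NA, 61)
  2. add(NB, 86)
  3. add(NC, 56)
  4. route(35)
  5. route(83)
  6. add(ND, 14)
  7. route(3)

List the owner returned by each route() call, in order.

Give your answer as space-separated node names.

Op 1: add NA@61 -> ring=[61:NA]
Op 2: add NB@86 -> ring=[61:NA,86:NB]
Op 3: add NC@56 -> ring=[56:NC,61:NA,86:NB]
Op 4: route key 35: smallest pos >= 35 is 56 -> NC
Op 5: route key 83: smallest pos >= 83 is 86 -> NB
Op 6: add ND@14 -> ring=[14:ND,56:NC,61:NA,86:NB]
Op 7: route key 3: smallest pos >= 3 is 14 -> ND

Answer: NC NB ND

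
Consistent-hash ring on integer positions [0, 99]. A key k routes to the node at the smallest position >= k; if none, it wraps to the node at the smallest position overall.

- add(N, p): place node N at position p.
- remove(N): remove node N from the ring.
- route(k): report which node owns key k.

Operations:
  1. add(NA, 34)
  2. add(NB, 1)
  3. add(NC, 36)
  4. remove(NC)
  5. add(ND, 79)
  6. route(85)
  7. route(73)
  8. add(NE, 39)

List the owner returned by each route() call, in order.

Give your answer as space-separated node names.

Op 1: add NA@34 -> ring=[34:NA]
Op 2: add NB@1 -> ring=[1:NB,34:NA]
Op 3: add NC@36 -> ring=[1:NB,34:NA,36:NC]
Op 4: remove NC -> ring=[1:NB,34:NA]
Op 5: add ND@79 -> ring=[1:NB,34:NA,79:ND]
Op 6: route key 85: none >= 85, wrap to smallest pos 1 -> NB
Op 7: route key 73: smallest pos >= 73 is 79 -> ND
Op 8: add NE@39 -> ring=[1:NB,34:NA,39:NE,79:ND]

Answer: NB ND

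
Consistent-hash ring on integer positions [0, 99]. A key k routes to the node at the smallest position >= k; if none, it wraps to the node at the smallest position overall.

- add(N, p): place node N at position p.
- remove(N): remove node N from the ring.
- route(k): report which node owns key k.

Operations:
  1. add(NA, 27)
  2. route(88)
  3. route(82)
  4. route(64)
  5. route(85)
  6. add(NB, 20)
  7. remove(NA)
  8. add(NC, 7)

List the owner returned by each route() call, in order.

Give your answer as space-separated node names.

Op 1: add NA@27 -> ring=[27:NA]
Op 2: route key 88: none >= 88, wrap to smallest pos 27 -> NA
Op 3: route key 82: none >= 82, wrap to smallest pos 27 -> NA
Op 4: route key 64: none >= 64, wrap to smallest pos 27 -> NA
Op 5: route key 85: none >= 85, wrap to smallest pos 27 -> NA
Op 6: add NB@20 -> ring=[20:NB,27:NA]
Op 7: remove NA -> ring=[20:NB]
Op 8: add NC@7 -> ring=[7:NC,20:NB]

Answer: NA NA NA NA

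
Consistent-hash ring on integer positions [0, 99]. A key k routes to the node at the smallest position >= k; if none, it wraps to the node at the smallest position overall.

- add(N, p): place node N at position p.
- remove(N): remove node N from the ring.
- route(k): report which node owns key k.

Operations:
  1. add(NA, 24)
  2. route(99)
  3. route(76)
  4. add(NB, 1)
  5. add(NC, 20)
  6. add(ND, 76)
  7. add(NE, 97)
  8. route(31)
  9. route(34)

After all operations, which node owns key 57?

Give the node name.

Answer: ND

Derivation:
Op 1: add NA@24 -> ring=[24:NA]
Op 2: route key 99: none >= 99, wrap to smallest pos 24 -> NA
Op 3: route key 76: none >= 76, wrap to smallest pos 24 -> NA
Op 4: add NB@1 -> ring=[1:NB,24:NA]
Op 5: add NC@20 -> ring=[1:NB,20:NC,24:NA]
Op 6: add ND@76 -> ring=[1:NB,20:NC,24:NA,76:ND]
Op 7: add NE@97 -> ring=[1:NB,20:NC,24:NA,76:ND,97:NE]
Op 8: route key 31: smallest pos >= 31 is 76 -> ND
Op 9: route key 34: smallest pos >= 34 is 76 -> ND
Final route key 57: smallest pos >= 57 is 76 -> ND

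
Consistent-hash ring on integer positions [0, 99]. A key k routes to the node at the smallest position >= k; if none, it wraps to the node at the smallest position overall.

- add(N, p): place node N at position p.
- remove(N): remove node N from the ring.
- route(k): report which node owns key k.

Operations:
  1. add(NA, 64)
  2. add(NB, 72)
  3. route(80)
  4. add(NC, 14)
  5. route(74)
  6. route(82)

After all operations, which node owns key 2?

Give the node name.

Op 1: add NA@64 -> ring=[64:NA]
Op 2: add NB@72 -> ring=[64:NA,72:NB]
Op 3: route key 80: none >= 80, wrap to smallest pos 64 -> NA
Op 4: add NC@14 -> ring=[14:NC,64:NA,72:NB]
Op 5: route key 74: none >= 74, wrap to smallest pos 14 -> NC
Op 6: route key 82: none >= 82, wrap to smallest pos 14 -> NC
Final route key 2: smallest pos >= 2 is 14 -> NC

Answer: NC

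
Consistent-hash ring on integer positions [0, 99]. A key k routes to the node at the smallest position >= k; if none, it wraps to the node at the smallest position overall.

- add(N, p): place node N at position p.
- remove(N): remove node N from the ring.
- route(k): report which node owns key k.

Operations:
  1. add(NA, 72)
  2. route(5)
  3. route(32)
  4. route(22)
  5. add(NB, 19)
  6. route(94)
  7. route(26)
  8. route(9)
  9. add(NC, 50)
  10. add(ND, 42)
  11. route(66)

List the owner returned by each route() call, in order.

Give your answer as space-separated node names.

Answer: NA NA NA NB NA NB NA

Derivation:
Op 1: add NA@72 -> ring=[72:NA]
Op 2: route key 5: smallest pos >= 5 is 72 -> NA
Op 3: route key 32: smallest pos >= 32 is 72 -> NA
Op 4: route key 22: smallest pos >= 22 is 72 -> NA
Op 5: add NB@19 -> ring=[19:NB,72:NA]
Op 6: route key 94: none >= 94, wrap to smallest pos 19 -> NB
Op 7: route key 26: smallest pos >= 26 is 72 -> NA
Op 8: route key 9: smallest pos >= 9 is 19 -> NB
Op 9: add NC@50 -> ring=[19:NB,50:NC,72:NA]
Op 10: add ND@42 -> ring=[19:NB,42:ND,50:NC,72:NA]
Op 11: route key 66: smallest pos >= 66 is 72 -> NA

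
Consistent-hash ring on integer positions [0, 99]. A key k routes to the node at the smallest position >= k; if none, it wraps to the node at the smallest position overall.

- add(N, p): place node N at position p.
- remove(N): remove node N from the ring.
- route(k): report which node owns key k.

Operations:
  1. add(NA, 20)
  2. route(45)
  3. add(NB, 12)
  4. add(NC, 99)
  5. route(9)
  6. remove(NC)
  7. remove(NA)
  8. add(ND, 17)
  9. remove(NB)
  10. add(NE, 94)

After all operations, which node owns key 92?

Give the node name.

Op 1: add NA@20 -> ring=[20:NA]
Op 2: route key 45: none >= 45, wrap to smallest pos 20 -> NA
Op 3: add NB@12 -> ring=[12:NB,20:NA]
Op 4: add NC@99 -> ring=[12:NB,20:NA,99:NC]
Op 5: route key 9: smallest pos >= 9 is 12 -> NB
Op 6: remove NC -> ring=[12:NB,20:NA]
Op 7: remove NA -> ring=[12:NB]
Op 8: add ND@17 -> ring=[12:NB,17:ND]
Op 9: remove NB -> ring=[17:ND]
Op 10: add NE@94 -> ring=[17:ND,94:NE]
Final route key 92: smallest pos >= 92 is 94 -> NE

Answer: NE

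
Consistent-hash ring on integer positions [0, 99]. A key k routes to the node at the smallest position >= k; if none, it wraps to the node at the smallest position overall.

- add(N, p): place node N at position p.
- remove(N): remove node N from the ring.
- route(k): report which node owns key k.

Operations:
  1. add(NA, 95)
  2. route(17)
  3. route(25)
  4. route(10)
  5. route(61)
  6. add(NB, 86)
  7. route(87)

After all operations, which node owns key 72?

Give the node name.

Answer: NB

Derivation:
Op 1: add NA@95 -> ring=[95:NA]
Op 2: route key 17: smallest pos >= 17 is 95 -> NA
Op 3: route key 25: smallest pos >= 25 is 95 -> NA
Op 4: route key 10: smallest pos >= 10 is 95 -> NA
Op 5: route key 61: smallest pos >= 61 is 95 -> NA
Op 6: add NB@86 -> ring=[86:NB,95:NA]
Op 7: route key 87: smallest pos >= 87 is 95 -> NA
Final route key 72: smallest pos >= 72 is 86 -> NB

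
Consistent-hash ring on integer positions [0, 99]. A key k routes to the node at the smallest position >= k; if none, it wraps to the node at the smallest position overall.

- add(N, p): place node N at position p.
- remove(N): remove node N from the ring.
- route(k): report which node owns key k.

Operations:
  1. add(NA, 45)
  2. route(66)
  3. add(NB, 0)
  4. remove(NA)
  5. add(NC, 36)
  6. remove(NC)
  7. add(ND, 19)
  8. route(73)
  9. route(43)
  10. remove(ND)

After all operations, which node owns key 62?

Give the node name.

Op 1: add NA@45 -> ring=[45:NA]
Op 2: route key 66: none >= 66, wrap to smallest pos 45 -> NA
Op 3: add NB@0 -> ring=[0:NB,45:NA]
Op 4: remove NA -> ring=[0:NB]
Op 5: add NC@36 -> ring=[0:NB,36:NC]
Op 6: remove NC -> ring=[0:NB]
Op 7: add ND@19 -> ring=[0:NB,19:ND]
Op 8: route key 73: none >= 73, wrap to smallest pos 0 -> NB
Op 9: route key 43: none >= 43, wrap to smallest pos 0 -> NB
Op 10: remove ND -> ring=[0:NB]
Final route key 62: none >= 62, wrap to smallest pos 0 -> NB

Answer: NB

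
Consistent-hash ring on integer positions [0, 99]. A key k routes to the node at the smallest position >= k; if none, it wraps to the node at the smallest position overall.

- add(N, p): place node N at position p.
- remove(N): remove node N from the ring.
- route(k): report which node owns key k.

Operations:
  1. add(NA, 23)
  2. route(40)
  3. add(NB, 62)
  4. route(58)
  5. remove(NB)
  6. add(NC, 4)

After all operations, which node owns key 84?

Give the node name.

Answer: NC

Derivation:
Op 1: add NA@23 -> ring=[23:NA]
Op 2: route key 40: none >= 40, wrap to smallest pos 23 -> NA
Op 3: add NB@62 -> ring=[23:NA,62:NB]
Op 4: route key 58: smallest pos >= 58 is 62 -> NB
Op 5: remove NB -> ring=[23:NA]
Op 6: add NC@4 -> ring=[4:NC,23:NA]
Final route key 84: none >= 84, wrap to smallest pos 4 -> NC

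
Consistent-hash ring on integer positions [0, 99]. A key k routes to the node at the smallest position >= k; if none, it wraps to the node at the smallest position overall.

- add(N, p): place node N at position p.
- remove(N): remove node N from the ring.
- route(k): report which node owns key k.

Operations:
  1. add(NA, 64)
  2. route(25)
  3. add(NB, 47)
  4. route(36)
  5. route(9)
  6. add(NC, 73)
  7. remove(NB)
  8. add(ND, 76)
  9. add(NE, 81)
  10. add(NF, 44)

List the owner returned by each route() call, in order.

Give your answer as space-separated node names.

Answer: NA NB NB

Derivation:
Op 1: add NA@64 -> ring=[64:NA]
Op 2: route key 25: smallest pos >= 25 is 64 -> NA
Op 3: add NB@47 -> ring=[47:NB,64:NA]
Op 4: route key 36: smallest pos >= 36 is 47 -> NB
Op 5: route key 9: smallest pos >= 9 is 47 -> NB
Op 6: add NC@73 -> ring=[47:NB,64:NA,73:NC]
Op 7: remove NB -> ring=[64:NA,73:NC]
Op 8: add ND@76 -> ring=[64:NA,73:NC,76:ND]
Op 9: add NE@81 -> ring=[64:NA,73:NC,76:ND,81:NE]
Op 10: add NF@44 -> ring=[44:NF,64:NA,73:NC,76:ND,81:NE]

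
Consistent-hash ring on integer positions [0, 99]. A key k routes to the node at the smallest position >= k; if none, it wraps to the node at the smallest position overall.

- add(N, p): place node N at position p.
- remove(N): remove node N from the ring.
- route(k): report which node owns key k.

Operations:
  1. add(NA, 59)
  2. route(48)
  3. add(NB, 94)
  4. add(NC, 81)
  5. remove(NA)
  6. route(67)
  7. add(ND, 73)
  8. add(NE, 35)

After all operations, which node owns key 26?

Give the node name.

Op 1: add NA@59 -> ring=[59:NA]
Op 2: route key 48: smallest pos >= 48 is 59 -> NA
Op 3: add NB@94 -> ring=[59:NA,94:NB]
Op 4: add NC@81 -> ring=[59:NA,81:NC,94:NB]
Op 5: remove NA -> ring=[81:NC,94:NB]
Op 6: route key 67: smallest pos >= 67 is 81 -> NC
Op 7: add ND@73 -> ring=[73:ND,81:NC,94:NB]
Op 8: add NE@35 -> ring=[35:NE,73:ND,81:NC,94:NB]
Final route key 26: smallest pos >= 26 is 35 -> NE

Answer: NE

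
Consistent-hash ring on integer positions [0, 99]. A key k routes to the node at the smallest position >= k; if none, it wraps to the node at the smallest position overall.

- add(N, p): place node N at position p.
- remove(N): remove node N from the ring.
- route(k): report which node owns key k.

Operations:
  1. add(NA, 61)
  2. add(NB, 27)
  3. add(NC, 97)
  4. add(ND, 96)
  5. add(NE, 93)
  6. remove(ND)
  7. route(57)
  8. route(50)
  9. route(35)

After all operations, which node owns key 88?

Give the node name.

Op 1: add NA@61 -> ring=[61:NA]
Op 2: add NB@27 -> ring=[27:NB,61:NA]
Op 3: add NC@97 -> ring=[27:NB,61:NA,97:NC]
Op 4: add ND@96 -> ring=[27:NB,61:NA,96:ND,97:NC]
Op 5: add NE@93 -> ring=[27:NB,61:NA,93:NE,96:ND,97:NC]
Op 6: remove ND -> ring=[27:NB,61:NA,93:NE,97:NC]
Op 7: route key 57: smallest pos >= 57 is 61 -> NA
Op 8: route key 50: smallest pos >= 50 is 61 -> NA
Op 9: route key 35: smallest pos >= 35 is 61 -> NA
Final route key 88: smallest pos >= 88 is 93 -> NE

Answer: NE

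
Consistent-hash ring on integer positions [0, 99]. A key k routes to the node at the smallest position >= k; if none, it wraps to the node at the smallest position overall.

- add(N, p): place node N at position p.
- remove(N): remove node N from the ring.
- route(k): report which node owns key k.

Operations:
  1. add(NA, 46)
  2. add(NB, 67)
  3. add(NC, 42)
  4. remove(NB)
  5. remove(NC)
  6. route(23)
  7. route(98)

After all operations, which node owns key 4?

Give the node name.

Op 1: add NA@46 -> ring=[46:NA]
Op 2: add NB@67 -> ring=[46:NA,67:NB]
Op 3: add NC@42 -> ring=[42:NC,46:NA,67:NB]
Op 4: remove NB -> ring=[42:NC,46:NA]
Op 5: remove NC -> ring=[46:NA]
Op 6: route key 23: smallest pos >= 23 is 46 -> NA
Op 7: route key 98: none >= 98, wrap to smallest pos 46 -> NA
Final route key 4: smallest pos >= 4 is 46 -> NA

Answer: NA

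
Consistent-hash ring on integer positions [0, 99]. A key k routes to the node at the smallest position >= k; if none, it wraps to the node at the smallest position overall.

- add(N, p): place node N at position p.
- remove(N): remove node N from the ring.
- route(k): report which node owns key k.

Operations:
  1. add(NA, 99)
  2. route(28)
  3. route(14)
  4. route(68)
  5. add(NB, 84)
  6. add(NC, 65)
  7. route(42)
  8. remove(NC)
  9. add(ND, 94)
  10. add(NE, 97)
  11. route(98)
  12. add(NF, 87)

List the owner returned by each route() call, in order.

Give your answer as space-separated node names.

Op 1: add NA@99 -> ring=[99:NA]
Op 2: route key 28: smallest pos >= 28 is 99 -> NA
Op 3: route key 14: smallest pos >= 14 is 99 -> NA
Op 4: route key 68: smallest pos >= 68 is 99 -> NA
Op 5: add NB@84 -> ring=[84:NB,99:NA]
Op 6: add NC@65 -> ring=[65:NC,84:NB,99:NA]
Op 7: route key 42: smallest pos >= 42 is 65 -> NC
Op 8: remove NC -> ring=[84:NB,99:NA]
Op 9: add ND@94 -> ring=[84:NB,94:ND,99:NA]
Op 10: add NE@97 -> ring=[84:NB,94:ND,97:NE,99:NA]
Op 11: route key 98: smallest pos >= 98 is 99 -> NA
Op 12: add NF@87 -> ring=[84:NB,87:NF,94:ND,97:NE,99:NA]

Answer: NA NA NA NC NA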